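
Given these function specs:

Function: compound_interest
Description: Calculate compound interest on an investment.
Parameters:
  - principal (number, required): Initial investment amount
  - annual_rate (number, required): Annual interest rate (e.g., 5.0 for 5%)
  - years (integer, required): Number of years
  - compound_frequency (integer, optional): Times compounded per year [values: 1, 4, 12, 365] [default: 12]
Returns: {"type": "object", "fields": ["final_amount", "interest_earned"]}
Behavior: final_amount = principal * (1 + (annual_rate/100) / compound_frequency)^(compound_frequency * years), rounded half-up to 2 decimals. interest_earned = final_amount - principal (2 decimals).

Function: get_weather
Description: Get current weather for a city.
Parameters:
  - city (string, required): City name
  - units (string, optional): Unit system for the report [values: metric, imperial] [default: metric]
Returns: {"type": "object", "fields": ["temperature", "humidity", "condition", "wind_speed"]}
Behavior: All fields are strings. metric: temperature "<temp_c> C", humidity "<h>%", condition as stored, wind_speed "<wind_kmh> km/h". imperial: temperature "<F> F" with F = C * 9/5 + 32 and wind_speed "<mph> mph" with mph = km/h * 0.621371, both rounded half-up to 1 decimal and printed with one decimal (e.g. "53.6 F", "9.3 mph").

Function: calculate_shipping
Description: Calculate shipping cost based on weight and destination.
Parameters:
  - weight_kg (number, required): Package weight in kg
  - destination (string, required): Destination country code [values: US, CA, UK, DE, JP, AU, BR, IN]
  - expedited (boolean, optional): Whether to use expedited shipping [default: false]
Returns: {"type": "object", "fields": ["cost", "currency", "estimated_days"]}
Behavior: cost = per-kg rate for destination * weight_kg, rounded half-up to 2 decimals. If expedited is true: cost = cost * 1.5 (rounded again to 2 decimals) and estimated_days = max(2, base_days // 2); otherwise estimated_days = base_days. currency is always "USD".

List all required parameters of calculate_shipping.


Parameters of calculate_shipping and their required/optional flag:
  weight_kg: required
  destination: required
  expedited: optional
destination, weight_kg


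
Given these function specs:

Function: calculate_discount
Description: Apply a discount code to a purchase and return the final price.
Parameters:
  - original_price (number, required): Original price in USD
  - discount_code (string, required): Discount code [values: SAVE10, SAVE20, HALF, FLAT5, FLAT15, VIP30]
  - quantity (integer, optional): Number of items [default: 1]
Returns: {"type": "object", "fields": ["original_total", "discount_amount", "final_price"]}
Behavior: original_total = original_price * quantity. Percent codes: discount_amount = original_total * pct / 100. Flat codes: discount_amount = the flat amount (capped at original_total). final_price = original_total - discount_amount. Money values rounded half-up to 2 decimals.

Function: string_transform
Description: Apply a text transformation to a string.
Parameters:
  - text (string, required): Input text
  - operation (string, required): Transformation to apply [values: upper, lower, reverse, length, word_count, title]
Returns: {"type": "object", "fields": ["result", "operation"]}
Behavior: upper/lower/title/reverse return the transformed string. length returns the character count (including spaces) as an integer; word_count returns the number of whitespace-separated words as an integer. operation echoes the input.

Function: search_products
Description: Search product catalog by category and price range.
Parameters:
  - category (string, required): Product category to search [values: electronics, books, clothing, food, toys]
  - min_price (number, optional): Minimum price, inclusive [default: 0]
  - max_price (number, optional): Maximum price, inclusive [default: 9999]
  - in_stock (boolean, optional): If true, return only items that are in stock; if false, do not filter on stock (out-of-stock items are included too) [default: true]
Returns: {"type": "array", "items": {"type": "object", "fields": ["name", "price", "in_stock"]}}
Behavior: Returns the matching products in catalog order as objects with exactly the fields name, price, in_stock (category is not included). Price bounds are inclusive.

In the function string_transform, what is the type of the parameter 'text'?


The string_transform spec declares:
  - text (string, required): Input text
Type:
string


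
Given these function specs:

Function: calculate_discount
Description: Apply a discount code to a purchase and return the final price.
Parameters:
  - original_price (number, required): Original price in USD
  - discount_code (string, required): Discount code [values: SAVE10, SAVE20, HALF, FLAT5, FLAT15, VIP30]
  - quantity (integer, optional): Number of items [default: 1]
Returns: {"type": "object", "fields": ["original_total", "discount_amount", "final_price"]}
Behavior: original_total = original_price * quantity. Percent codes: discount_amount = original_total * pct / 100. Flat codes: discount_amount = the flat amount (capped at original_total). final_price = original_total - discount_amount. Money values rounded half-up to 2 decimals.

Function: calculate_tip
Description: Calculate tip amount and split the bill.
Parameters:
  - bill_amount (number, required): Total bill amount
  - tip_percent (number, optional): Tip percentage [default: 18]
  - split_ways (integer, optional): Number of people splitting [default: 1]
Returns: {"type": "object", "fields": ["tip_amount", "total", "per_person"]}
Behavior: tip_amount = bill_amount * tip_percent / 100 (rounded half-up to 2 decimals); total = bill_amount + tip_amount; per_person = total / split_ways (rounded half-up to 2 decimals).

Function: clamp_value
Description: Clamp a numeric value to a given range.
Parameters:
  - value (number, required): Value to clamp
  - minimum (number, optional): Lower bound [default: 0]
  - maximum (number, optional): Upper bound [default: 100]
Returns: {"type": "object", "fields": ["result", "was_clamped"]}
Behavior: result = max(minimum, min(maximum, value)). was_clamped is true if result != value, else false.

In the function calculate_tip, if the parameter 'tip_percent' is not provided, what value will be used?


The calculate_tip spec declares:
  - tip_percent (number, optional): Tip percentage [default: 18]
Default:
18


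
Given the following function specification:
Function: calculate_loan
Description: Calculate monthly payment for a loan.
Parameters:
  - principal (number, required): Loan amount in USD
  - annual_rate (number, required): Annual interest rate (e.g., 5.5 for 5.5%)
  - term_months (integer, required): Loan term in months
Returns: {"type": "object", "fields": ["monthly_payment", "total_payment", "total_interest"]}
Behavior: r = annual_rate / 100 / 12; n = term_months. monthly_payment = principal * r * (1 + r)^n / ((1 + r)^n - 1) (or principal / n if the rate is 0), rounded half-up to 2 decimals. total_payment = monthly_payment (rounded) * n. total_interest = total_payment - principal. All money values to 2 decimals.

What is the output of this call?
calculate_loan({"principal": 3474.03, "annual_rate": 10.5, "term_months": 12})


r = 10.5 / 100 / 12 = 0.00875 (keep full precision)
(1 + r)^12 = 1.11020345
monthly_payment = 3474.03 * 0.00875 * 1.11020345 / (1.11020345 - 1) = 306.230891 -> 306.23
total_payment = 306.23 * 12 = 3674.76
total_interest = 3674.76 - 3474.03 = 200.73
Output:
{"monthly_payment": 306.23, "total_payment": 3674.76, "total_interest": 200.73}


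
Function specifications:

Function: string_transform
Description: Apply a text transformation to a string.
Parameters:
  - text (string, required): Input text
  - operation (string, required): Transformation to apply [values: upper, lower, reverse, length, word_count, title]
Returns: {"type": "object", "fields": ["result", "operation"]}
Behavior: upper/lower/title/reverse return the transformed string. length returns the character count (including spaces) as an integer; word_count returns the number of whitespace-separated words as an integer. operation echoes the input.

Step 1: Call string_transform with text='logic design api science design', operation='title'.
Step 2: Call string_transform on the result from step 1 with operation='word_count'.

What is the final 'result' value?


Step 1: string_transform(text='logic design api science design', operation='title')
  -> result = 'Logic Design Api Science Design'
Step 2: string_transform(text='Logic Design Api Science Design', operation='word_count')
  words: Logic, Design, Api, Science, Design -> 5
  -> result = 5
5


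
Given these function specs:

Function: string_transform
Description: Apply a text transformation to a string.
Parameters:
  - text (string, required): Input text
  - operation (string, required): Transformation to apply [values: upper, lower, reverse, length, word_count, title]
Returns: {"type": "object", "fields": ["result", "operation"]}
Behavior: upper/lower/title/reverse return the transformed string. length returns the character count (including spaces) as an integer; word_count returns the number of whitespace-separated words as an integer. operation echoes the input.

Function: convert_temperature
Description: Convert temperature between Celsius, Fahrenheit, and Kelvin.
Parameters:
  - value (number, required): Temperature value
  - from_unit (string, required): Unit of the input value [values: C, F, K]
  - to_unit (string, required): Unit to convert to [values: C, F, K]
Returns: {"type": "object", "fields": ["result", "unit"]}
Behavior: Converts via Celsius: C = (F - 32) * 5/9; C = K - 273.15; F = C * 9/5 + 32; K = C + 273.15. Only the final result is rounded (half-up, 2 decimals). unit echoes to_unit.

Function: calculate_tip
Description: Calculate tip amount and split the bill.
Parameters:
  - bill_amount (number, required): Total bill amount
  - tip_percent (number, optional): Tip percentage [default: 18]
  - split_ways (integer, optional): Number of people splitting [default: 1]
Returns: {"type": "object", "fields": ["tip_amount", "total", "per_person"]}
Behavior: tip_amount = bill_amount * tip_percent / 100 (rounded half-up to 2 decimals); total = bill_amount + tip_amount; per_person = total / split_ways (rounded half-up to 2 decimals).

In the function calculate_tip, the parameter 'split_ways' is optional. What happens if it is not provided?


The calculate_tip spec declares:
  - split_ways (integer, optional): Number of people splitting [default: 1]
It defaults to 1


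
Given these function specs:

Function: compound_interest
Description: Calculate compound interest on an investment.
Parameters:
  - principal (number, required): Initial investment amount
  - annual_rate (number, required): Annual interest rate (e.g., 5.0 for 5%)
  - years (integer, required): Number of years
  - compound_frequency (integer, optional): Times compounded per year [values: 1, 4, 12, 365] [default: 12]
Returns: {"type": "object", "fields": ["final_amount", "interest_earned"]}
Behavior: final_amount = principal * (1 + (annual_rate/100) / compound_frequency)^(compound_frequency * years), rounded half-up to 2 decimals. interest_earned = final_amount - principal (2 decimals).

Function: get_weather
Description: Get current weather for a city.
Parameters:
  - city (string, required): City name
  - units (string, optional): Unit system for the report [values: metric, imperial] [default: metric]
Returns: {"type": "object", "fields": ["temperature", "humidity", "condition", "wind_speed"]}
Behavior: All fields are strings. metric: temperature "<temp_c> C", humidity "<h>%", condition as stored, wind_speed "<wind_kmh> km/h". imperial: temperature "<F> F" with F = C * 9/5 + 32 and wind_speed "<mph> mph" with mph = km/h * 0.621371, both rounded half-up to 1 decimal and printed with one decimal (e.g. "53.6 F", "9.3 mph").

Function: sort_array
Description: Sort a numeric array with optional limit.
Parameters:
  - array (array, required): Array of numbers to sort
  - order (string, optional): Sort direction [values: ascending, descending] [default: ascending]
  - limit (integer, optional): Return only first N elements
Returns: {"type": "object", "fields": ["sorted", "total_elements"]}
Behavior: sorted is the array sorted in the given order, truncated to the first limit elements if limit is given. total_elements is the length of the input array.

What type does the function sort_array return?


The sort_array spec declares Returns: {"type": "object", "fields": ["sorted", "total_elements"]}
Type:
object


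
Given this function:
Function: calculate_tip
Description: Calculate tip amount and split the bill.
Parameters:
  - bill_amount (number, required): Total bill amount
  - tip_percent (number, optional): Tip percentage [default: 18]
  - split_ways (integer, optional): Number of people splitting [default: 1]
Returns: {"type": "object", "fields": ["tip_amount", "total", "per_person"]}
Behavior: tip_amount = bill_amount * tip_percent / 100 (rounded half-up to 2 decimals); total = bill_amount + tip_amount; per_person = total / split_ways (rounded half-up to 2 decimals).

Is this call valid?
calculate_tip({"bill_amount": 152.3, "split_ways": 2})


Checking all required parameters present and types match... All valid.
Valid


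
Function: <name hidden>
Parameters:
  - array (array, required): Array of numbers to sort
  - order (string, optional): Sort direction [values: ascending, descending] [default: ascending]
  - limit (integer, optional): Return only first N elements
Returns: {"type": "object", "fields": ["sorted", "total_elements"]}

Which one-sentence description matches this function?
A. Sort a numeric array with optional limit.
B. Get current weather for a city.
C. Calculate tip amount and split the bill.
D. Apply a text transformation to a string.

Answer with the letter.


Parameters array, order, limit and return ["sorted", "total_elements"] fit: Sort a numeric array with optional limit.
A


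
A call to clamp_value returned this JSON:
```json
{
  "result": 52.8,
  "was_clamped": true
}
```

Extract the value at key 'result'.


52.8


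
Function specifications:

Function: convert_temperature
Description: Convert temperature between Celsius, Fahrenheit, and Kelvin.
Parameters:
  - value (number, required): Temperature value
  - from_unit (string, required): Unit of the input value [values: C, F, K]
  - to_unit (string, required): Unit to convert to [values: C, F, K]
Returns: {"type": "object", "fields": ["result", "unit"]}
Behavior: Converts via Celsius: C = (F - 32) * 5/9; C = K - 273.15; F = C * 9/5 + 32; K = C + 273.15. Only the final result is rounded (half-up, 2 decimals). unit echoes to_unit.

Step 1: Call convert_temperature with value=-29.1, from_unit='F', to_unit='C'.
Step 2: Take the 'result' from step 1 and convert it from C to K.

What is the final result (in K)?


Step 1: convert_temperature(value=-29.1, from_unit=F, to_unit=C)
  To C: (-29.1 - 32) * 5/9 = -33.944444
  Target is C: -33.944444
  Round to 2 decimals: -33.94
  -> result = -33.94 C
Step 2: convert_temperature(value=-33.94, from_unit=C, to_unit=K)
  Input already in C: -33.94
  To K: -33.94 + 273.15 = 239.21
  Round to 2 decimals: 239.21
  -> result = 239.21 K
239.21 K


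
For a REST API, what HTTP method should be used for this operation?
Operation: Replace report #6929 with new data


GET = read, POST = create, PUT = update/replace, DELETE = remove
This operation is an update/replace.
PUT


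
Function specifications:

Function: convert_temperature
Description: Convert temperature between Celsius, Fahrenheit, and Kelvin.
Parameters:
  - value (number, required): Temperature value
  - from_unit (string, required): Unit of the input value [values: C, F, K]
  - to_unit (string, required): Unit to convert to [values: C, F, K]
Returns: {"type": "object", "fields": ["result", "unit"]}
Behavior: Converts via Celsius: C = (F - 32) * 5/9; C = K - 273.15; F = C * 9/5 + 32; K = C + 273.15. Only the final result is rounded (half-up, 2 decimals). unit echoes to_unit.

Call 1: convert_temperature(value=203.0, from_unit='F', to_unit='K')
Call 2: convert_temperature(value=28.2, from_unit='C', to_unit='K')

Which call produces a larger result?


Call 1:
  To C: (203 - 32) * 5/9 = 95
  To K: 95 + 273.15 = 368.15
  Round to 2 decimals: 368.15
  -> 368.15 K
Call 2:
  Input already in C: 28.2
  To K: 28.2 + 273.15 = 301.35
  Round to 2 decimals: 301.35
  -> 301.35 K
Call 1 (368.15 K)


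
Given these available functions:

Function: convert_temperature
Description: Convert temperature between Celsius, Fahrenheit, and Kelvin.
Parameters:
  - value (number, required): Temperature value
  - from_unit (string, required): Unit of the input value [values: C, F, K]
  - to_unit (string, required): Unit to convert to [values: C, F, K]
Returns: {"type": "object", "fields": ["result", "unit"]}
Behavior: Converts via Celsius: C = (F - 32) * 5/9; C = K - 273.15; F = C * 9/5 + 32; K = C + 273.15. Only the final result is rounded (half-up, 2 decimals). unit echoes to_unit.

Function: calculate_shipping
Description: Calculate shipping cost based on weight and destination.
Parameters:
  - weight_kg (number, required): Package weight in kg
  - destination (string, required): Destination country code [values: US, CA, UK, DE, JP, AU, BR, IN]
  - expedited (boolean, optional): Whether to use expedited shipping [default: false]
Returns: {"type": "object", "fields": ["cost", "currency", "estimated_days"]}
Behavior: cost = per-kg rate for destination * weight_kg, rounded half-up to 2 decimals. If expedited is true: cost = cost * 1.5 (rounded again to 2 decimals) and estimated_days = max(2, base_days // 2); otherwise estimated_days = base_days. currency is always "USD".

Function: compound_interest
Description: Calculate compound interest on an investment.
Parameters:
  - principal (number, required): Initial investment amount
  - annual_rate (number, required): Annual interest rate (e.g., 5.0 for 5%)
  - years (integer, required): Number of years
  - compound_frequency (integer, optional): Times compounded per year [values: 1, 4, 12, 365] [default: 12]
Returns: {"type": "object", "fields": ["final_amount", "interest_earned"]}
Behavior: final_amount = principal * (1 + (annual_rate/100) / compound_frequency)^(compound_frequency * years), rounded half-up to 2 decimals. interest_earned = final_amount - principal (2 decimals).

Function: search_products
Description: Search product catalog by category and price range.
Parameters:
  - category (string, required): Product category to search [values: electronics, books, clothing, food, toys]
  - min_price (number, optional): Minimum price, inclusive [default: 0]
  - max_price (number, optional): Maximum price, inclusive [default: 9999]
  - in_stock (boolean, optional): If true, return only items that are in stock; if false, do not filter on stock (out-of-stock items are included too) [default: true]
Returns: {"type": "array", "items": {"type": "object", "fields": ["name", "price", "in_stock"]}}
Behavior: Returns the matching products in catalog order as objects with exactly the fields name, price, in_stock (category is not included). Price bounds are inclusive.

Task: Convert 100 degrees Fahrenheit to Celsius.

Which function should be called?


The task needs a function whose description is: Convert temperature between Celsius, Fahrenheit, and Kelvin.
convert_temperature


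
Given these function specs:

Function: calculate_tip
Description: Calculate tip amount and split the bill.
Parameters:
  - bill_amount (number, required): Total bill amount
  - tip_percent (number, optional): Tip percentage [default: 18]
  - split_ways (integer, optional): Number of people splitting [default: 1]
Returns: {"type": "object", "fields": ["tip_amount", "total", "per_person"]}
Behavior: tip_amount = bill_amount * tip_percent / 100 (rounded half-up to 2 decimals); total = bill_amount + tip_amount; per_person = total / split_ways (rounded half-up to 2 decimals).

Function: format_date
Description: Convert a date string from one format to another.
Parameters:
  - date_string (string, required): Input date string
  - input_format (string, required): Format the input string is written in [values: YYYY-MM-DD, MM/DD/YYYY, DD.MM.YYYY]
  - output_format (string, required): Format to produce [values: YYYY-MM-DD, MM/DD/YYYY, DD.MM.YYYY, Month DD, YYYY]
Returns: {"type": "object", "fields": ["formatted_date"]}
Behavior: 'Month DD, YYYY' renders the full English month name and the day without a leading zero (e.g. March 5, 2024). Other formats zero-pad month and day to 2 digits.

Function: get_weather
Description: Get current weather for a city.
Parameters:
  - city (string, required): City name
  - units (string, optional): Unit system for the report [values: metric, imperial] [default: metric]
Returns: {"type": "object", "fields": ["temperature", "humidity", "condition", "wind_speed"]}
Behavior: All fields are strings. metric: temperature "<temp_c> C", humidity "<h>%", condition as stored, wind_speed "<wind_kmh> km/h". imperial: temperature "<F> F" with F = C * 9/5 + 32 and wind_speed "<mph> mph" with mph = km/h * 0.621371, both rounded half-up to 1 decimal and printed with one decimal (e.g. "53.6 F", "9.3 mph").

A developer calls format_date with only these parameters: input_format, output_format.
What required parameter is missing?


Required parameters: date_string, input_format, output_format
Provided: input_format, output_format
Missing: date_string
date_string


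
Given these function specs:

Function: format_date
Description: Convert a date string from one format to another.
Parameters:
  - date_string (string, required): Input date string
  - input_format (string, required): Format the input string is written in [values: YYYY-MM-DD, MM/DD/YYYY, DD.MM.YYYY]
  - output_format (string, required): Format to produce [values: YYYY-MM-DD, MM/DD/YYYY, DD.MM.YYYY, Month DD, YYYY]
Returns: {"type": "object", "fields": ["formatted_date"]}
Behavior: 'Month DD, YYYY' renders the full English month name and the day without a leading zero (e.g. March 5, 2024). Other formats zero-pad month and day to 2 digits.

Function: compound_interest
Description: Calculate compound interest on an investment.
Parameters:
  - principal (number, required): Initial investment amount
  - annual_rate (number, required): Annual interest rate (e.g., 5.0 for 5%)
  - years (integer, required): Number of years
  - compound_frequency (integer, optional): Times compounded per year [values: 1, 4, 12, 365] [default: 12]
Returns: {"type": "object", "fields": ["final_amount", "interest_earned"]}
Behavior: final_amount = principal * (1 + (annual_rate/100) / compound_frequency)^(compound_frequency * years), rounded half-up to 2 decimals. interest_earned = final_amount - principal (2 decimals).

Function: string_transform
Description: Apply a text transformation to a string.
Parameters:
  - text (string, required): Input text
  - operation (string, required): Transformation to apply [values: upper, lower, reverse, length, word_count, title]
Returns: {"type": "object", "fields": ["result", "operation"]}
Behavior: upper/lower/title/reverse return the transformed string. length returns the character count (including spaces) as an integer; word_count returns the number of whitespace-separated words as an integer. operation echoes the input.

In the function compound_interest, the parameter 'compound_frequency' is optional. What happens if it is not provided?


The compound_interest spec declares:
  - compound_frequency (integer, optional): Times compounded per year [values: 1, 4, 12, 365] [default: 12]
It defaults to 12


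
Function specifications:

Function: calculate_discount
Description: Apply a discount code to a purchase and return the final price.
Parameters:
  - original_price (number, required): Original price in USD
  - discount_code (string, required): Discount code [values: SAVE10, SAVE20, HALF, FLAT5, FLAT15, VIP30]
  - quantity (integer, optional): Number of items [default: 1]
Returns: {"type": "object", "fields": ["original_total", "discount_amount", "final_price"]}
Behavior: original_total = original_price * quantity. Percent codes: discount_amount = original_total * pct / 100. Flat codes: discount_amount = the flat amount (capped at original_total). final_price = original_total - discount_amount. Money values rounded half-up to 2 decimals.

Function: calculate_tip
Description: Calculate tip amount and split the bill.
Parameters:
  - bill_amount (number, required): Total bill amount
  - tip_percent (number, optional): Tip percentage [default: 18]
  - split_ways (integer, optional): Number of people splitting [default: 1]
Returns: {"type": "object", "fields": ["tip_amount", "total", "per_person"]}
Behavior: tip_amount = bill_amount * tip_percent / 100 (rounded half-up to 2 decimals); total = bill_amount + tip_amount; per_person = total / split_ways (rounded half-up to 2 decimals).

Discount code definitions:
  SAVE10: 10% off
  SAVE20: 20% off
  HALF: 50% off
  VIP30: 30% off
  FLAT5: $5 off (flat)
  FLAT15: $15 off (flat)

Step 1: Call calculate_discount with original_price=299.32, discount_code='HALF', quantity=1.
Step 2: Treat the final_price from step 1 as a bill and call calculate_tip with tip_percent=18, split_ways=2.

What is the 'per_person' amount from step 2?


Step 1: calculate_discount(original_price=299.32, discount_code=HALF, quantity=1)
  original_total = 299.32 * 1 = 299.32
  HALF = 50% off: discount_amount = 299.32 * 50/100 = 149.66 -> 149.66
  final_price = 299.32 - 149.66 = 149.66
  -> final_price = 149.66
Step 2: calculate_tip(bill_amount=149.66, tip_percent=18, split_ways=2)
  tip_amount = 149.66 * 18/100 = 26.9388 -> 26.94
  total = 149.66 + 26.94 = 176.60
  per_person = 176.60 / 2 = 88.3 -> 88.30
  -> per_person = 88.30
$88.30


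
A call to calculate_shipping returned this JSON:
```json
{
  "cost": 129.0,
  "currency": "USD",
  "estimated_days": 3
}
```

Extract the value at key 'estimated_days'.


3


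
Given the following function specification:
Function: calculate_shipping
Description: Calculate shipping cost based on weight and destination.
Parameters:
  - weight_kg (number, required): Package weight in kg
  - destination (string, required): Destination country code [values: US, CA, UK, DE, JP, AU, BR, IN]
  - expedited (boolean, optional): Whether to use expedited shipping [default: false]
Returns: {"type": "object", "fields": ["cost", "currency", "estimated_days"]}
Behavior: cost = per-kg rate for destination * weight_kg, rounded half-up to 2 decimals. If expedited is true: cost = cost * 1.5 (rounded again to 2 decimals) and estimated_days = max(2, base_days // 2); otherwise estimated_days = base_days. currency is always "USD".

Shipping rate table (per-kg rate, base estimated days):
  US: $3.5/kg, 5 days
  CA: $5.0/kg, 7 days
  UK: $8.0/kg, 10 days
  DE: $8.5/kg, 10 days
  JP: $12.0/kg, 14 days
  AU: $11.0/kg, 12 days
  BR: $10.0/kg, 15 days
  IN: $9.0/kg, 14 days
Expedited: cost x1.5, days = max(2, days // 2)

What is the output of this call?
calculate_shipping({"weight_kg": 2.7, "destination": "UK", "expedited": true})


Rate for UK: $8.0/kg, base 10 days
cost = 8.0 * 2.7 = 21.6 -> 21.60
expedited: cost = 21.60 * 1.5 = 32.4 -> 32.40; estimated_days = max(2, 10 // 2) = 5
Output:
{"cost": 32.4, "currency": "USD", "estimated_days": 5}


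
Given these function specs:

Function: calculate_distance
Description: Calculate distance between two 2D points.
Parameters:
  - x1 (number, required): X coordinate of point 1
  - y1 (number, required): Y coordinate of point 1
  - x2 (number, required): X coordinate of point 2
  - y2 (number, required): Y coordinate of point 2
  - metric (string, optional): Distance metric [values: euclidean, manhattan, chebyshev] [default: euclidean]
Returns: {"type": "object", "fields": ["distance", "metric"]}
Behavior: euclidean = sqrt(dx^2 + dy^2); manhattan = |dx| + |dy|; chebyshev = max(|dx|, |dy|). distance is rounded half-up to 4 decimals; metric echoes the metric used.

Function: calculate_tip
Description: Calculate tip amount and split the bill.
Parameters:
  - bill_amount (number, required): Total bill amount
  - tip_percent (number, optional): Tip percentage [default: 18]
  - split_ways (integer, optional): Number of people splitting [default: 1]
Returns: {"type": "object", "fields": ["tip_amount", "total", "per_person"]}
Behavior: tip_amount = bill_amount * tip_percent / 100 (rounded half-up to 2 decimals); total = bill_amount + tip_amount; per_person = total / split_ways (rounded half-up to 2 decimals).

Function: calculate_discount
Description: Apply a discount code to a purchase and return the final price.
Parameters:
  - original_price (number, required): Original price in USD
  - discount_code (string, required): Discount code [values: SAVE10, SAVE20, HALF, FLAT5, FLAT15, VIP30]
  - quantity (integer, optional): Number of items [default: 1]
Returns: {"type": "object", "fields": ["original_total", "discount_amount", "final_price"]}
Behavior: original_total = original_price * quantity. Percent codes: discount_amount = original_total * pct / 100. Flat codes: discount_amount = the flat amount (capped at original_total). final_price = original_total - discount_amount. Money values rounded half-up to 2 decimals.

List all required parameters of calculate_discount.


Parameters of calculate_discount and their required/optional flag:
  original_price: required
  discount_code: required
  quantity: optional
discount_code, original_price


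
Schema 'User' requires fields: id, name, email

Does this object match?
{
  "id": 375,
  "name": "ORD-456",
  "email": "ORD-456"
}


Checking required fields... All present.
Valid - all required fields present


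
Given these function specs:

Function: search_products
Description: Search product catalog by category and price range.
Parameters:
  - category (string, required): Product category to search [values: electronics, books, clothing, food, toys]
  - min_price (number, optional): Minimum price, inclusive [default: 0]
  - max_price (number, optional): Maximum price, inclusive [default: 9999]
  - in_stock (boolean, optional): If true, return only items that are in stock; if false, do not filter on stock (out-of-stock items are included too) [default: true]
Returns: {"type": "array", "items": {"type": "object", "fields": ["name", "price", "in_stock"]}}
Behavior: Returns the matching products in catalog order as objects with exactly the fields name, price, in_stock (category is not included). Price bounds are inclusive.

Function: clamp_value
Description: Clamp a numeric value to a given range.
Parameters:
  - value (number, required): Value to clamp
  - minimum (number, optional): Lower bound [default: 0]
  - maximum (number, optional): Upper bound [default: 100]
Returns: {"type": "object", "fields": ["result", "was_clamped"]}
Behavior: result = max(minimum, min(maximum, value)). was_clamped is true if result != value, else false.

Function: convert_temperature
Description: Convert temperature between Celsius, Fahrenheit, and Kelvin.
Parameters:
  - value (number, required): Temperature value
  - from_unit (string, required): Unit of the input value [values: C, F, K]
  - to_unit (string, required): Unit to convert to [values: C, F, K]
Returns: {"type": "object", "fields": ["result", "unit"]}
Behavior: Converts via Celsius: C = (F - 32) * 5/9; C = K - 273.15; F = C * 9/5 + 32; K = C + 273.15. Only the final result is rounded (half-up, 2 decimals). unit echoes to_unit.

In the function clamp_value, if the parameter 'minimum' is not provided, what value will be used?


The clamp_value spec declares:
  - minimum (number, optional): Lower bound [default: 0]
Default:
0


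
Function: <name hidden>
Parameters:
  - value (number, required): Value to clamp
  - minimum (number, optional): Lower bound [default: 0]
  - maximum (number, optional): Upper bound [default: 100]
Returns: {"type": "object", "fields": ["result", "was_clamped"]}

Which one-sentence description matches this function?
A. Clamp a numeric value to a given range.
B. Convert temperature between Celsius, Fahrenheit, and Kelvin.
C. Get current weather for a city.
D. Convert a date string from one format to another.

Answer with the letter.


Parameters value, minimum, maximum and return ["result", "was_clamped"] fit: Clamp a numeric value to a given range.
A


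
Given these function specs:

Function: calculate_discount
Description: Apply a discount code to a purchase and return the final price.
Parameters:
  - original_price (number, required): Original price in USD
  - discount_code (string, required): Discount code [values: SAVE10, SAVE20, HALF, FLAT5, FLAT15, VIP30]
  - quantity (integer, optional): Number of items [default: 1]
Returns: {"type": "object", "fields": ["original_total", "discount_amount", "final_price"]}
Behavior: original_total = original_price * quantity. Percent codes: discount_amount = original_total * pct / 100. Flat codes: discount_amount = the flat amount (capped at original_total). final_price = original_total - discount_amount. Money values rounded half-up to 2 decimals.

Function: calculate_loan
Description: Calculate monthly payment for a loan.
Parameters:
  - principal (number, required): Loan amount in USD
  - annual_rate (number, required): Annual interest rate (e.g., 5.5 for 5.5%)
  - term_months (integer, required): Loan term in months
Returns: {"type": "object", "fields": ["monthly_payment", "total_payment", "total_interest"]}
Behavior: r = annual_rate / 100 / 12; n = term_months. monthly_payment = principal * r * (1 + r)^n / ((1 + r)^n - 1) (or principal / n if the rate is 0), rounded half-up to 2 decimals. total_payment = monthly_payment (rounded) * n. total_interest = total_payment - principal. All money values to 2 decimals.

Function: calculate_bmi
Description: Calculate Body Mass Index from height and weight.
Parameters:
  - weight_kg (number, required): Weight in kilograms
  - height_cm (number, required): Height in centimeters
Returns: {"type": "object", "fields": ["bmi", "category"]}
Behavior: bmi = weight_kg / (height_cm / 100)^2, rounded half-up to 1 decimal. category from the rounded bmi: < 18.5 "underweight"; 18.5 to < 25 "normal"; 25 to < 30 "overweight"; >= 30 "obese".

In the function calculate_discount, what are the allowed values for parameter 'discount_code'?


The calculate_discount spec declares:
  - discount_code (string, required): Discount code [values: SAVE10, SAVE20, HALF, FLAT5, FLAT15, VIP30]
Allowed values:
SAVE10, SAVE20, HALF, FLAT5, FLAT15, VIP30


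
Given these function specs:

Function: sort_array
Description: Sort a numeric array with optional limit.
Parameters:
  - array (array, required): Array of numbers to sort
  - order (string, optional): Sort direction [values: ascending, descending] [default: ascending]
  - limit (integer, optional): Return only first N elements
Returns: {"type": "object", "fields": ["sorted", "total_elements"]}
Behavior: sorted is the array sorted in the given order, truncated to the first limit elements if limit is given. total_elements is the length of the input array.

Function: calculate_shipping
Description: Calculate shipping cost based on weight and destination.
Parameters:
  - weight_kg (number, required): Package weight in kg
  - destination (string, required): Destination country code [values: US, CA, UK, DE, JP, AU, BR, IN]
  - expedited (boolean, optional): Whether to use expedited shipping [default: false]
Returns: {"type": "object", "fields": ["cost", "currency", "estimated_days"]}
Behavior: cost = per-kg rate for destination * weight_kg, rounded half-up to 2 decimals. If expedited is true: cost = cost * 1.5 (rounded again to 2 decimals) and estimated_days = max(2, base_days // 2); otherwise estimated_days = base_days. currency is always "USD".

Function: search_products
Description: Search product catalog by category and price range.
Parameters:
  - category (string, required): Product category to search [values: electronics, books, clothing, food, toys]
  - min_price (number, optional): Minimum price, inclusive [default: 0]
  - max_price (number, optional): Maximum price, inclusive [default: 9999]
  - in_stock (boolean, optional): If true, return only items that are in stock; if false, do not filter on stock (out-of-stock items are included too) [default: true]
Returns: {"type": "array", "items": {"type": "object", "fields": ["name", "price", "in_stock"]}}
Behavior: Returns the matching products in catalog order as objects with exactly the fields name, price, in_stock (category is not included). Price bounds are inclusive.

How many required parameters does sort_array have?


Parameters of sort_array: array (required), order (optional), limit (optional)
Required count:
1


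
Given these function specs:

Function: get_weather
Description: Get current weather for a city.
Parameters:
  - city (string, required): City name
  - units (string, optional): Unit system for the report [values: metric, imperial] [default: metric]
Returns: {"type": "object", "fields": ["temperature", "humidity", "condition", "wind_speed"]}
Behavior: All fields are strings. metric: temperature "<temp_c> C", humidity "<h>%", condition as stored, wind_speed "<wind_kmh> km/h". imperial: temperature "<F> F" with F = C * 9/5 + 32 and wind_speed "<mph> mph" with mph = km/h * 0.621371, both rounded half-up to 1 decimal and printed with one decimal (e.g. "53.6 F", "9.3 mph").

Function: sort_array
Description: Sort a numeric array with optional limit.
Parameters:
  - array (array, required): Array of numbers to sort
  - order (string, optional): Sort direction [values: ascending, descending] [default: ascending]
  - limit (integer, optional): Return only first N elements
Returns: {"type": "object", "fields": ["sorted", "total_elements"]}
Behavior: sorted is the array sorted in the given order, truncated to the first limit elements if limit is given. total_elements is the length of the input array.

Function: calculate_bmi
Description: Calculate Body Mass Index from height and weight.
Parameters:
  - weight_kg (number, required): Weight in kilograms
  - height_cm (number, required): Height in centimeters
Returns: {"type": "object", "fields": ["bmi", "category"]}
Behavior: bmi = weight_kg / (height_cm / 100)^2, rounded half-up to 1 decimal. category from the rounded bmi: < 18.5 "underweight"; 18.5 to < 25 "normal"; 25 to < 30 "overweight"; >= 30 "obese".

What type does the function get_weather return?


The get_weather spec declares Returns: {"type": "object", "fields": ["temperature", "humidity", "condition", "wind_speed"]}
Type:
object


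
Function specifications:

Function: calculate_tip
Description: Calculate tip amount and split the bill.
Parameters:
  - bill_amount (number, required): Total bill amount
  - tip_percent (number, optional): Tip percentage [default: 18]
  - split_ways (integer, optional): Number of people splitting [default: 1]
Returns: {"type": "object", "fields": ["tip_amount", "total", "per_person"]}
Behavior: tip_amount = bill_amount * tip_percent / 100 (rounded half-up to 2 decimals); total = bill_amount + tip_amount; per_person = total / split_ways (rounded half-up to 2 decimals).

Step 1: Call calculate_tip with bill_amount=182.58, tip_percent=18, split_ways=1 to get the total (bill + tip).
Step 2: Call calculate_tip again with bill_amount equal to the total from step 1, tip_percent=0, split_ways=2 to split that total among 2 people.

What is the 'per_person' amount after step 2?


Step 1: calculate_tip(bill_amount=182.58, tip_percent=18, split_ways=1)
  tip_amount = 182.58 * 18/100 = 32.8644 -> 32.86
  total = 182.58 + 32.86 = 215.44
  per_person = 215.44 / 1 = 215.44 -> 215.44
  -> total = 215.44
Step 2: calculate_tip(bill_amount=215.44, tip_percent=0, split_ways=2)
  tip_amount = 215.44 * 0/100 = 0 -> 0.00
  total = 215.44 + 0.00 = 215.44
  per_person = 215.44 / 2 = 107.72 -> 107.72
  -> per_person = 107.72
$107.72


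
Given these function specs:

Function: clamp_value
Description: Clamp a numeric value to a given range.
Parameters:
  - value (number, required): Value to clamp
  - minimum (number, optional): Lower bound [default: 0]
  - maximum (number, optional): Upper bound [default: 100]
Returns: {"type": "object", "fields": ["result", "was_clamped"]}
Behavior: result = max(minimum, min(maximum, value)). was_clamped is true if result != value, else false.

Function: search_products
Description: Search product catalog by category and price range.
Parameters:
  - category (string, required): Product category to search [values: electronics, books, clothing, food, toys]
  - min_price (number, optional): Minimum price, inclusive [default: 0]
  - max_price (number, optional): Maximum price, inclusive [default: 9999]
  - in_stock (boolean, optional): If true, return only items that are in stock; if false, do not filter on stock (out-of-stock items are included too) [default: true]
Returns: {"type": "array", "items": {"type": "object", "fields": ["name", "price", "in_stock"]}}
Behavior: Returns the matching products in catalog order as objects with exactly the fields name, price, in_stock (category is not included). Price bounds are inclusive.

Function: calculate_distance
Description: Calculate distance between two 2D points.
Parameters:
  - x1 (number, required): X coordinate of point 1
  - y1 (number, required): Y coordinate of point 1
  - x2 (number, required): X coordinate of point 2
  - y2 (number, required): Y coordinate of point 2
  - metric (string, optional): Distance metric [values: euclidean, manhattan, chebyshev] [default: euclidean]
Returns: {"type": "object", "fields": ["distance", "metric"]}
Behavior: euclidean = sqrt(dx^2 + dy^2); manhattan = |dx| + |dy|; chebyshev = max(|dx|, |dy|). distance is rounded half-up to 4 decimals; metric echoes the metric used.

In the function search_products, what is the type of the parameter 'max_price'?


The search_products spec declares:
  - max_price (number, optional): Maximum price, inclusive [default: 9999]
Type:
number
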